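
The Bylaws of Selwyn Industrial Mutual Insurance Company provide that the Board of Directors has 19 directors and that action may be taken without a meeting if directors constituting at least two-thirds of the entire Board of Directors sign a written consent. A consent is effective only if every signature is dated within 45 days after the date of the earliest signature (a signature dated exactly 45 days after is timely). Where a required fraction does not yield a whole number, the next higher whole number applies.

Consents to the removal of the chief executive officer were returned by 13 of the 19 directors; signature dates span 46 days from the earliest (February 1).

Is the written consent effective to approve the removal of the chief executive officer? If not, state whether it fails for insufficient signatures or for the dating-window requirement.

Signatures required: at least two-thirds of 19 — 2/3 of 19 = 12.67, rounded up to 13, so 13 needed; 13 signed. Sufficient.
Dating window: the latest signature is 46 days after the earliest; the limit is 45 days. Outside the window.

Not effective — dating-window requirement not satisfied.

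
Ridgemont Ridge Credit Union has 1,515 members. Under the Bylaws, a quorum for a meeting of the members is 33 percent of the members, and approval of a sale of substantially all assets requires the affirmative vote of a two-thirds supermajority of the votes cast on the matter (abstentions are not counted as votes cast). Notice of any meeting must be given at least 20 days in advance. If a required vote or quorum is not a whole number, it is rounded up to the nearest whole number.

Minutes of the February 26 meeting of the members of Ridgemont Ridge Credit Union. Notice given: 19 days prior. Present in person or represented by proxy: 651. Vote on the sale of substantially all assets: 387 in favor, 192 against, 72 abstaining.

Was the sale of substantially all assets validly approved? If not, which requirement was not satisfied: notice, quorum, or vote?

Invalid — notice requirement not satisfied.

Notice: 19 days given; 20 required. Not satisfied.
Quorum: 33% of 1,515 = 499.95, rounded up to 500; 651 present. Satisfied.
Vote: requires two-thirds of the votes cast (651 − 72 abstaining = 579); 2/3 of 579 = 386, so 386 needed; 387 in favor. Satisfied.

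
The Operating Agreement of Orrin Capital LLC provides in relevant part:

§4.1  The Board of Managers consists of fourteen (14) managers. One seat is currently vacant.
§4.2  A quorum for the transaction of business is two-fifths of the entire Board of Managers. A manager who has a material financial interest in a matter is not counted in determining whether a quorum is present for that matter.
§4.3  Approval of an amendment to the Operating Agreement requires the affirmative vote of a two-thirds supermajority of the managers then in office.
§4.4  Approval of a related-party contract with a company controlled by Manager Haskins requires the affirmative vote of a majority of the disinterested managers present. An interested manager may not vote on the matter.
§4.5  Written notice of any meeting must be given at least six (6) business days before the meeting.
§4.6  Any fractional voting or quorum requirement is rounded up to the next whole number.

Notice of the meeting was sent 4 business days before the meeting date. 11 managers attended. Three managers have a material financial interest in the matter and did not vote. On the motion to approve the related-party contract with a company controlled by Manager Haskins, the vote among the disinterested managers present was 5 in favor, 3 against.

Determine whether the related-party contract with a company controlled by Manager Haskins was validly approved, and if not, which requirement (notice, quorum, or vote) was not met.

Invalid — notice requirement not satisfied.

Notice: 4 business days given; 6 required (4 < 6). Not satisfied.
Quorum: 11 present, but the 3 interested managers do not count, leaving 8. Quorum is 6. Satisfied.
Vote: the related-party contract with a company controlled by Manager Haskins requires a majority of the disinterested managers present (11 − 3 = 8). A majority of 8 is 5, so 5 affirmative votes are needed; 5 voted in favor. Satisfied.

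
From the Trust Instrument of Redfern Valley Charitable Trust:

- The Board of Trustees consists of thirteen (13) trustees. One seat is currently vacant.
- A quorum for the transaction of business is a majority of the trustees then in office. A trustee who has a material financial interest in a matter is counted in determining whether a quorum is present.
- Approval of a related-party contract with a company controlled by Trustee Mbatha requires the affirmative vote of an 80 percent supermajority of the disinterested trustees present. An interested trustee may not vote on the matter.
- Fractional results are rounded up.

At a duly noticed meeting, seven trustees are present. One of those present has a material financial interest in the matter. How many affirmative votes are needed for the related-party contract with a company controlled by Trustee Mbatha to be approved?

The related-party contract with a company controlled by Trustee Mbatha requires four-fifths of the disinterested trustees present (7 − 1 = 6).
4/5 of 6 = 4.80, rounded up to 5.

5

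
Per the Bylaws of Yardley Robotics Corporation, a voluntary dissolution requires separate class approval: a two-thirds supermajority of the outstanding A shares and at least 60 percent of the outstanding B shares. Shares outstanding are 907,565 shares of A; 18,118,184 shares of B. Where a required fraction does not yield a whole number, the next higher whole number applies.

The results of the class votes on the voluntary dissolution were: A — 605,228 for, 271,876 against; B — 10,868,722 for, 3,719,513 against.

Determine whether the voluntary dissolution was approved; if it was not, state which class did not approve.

Not approved — the B shares did not give the required vote.

A: 2/3 of 907565 = 605043.33, rounded up to 605044; 605,044 required, 605,228 in favor — approved.
B: 3/5 of 18118184 = 10870910.40, rounded up to 10870911; 10,870,911 required, 10,868,722 in favor — not approved.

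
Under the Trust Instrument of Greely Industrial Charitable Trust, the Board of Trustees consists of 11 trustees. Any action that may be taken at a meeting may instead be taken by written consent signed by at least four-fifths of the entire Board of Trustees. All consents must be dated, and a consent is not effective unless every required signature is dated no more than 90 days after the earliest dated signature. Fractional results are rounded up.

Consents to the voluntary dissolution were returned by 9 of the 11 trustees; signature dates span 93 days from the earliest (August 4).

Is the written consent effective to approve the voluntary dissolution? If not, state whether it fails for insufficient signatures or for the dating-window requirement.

Signatures required: at least four-fifths of 11 — 4/5 of 11 = 8.80, rounded up to 9, so 9 needed; 9 signed. Sufficient.
Dating window: the latest signature is 93 days after the earliest; the limit is 90 days. Outside the window.

Not effective — dating-window requirement not satisfied.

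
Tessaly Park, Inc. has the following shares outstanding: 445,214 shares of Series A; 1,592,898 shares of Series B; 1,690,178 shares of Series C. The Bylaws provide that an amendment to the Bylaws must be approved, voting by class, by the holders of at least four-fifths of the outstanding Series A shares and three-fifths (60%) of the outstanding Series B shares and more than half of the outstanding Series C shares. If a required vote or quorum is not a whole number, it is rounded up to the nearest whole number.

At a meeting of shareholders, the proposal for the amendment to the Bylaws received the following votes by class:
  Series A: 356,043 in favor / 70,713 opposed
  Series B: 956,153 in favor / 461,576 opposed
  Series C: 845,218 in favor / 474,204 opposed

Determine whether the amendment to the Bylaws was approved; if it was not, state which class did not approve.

Series A: 4/5 of 445214 = 356171.20, rounded up to 356172; 356,172 required, 356,043 in favor — not approved.
Series B: 3/5 of 1592898 = 955738.80, rounded up to 955739; 955,739 required, 956,153 in favor — approved.
Series C: a majority of 1690178 is 845090; 845,090 required, 845,218 in favor — approved.

Not approved — the Series A shares did not give the required vote.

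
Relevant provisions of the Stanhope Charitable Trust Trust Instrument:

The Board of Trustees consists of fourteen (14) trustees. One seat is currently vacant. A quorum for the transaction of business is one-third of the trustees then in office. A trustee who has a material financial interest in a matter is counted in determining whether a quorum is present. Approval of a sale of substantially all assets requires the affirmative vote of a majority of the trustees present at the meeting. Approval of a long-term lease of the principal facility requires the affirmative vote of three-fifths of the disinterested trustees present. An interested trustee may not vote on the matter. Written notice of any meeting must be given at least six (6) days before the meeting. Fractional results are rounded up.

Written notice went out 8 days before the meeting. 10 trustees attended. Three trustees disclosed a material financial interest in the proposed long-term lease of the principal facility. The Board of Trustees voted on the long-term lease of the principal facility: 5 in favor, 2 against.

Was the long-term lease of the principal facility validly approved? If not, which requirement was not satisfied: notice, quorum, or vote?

Valid — all requirements satisfied.

Notice: 8 days given; 6 required (8 ≥ 6). Satisfied.
Quorum: 10 present (interested trustees count toward quorum); quorum is 5. Satisfied.
Vote: the long-term lease of the principal facility requires three-fifths of the disinterested trustees present (10 − 3 = 7). 3/5 of 7 = 4.20, rounded up to 5, so 5 affirmative votes are needed; 5 voted in favor. Satisfied.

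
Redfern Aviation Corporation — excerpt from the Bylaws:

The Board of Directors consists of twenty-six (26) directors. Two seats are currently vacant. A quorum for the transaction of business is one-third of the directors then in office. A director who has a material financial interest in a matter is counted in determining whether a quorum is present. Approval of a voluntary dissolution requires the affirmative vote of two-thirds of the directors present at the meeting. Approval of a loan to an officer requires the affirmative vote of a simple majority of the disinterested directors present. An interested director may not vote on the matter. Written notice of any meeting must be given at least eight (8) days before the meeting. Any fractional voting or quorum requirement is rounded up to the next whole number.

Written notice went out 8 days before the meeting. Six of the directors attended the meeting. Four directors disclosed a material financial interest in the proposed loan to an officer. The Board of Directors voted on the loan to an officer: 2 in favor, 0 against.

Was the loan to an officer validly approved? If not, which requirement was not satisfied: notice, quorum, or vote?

Notice: 8 days given; 8 required (8 ≥ 8). Satisfied.
Quorum: 6 present (interested directors count toward quorum); quorum is 8. Not satisfied.
Vote: the loan to an officer requires a majority of the disinterested directors present (6 − 4 = 2). A majority of 2 is 2, so 2 affirmative votes are needed; 2 voted in favor. Satisfied. (Moot — without a quorum no business can be validly transacted.)

Invalid — quorum requirement not satisfied.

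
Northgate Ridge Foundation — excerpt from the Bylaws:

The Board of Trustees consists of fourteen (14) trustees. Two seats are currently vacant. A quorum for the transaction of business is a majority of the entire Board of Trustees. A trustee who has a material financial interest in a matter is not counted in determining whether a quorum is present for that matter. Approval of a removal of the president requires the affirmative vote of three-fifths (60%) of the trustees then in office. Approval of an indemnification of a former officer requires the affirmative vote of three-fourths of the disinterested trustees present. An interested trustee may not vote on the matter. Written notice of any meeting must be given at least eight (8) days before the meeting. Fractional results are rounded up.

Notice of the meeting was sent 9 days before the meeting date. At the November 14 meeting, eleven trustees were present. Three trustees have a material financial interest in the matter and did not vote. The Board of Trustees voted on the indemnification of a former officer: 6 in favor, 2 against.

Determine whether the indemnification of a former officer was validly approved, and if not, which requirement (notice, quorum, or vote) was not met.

Notice: 9 days given; 8 required (9 ≥ 8). Satisfied.
Quorum: 11 present, but the 3 interested trustees do not count, leaving 8. Quorum is 8. Satisfied.
Vote: the indemnification of a former officer requires three-fourths of the disinterested trustees present (11 − 3 = 8). 3/4 of 8 = 6, so 6 affirmative votes are needed; 6 voted in favor. Satisfied.

Valid — all requirements satisfied.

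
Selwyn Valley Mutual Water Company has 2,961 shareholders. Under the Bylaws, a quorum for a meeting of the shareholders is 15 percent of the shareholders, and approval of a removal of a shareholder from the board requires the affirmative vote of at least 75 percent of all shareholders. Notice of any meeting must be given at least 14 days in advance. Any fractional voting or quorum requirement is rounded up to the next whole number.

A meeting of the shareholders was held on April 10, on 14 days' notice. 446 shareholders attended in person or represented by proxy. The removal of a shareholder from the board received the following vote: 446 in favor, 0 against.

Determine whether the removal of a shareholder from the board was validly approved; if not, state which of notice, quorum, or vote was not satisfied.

Invalid — vote requirement not satisfied.

Notice: 14 days given; 14 required. Satisfied.
Quorum: 15% of 2,961 = 444.15, rounded up to 445; 446 present. Satisfied.
Vote: requires three-fourths of all shareholders (2,961); 3/4 of 2961 = 2220.75, rounded up to 2221, so 2,221 needed; 446 in favor. Not satisfied.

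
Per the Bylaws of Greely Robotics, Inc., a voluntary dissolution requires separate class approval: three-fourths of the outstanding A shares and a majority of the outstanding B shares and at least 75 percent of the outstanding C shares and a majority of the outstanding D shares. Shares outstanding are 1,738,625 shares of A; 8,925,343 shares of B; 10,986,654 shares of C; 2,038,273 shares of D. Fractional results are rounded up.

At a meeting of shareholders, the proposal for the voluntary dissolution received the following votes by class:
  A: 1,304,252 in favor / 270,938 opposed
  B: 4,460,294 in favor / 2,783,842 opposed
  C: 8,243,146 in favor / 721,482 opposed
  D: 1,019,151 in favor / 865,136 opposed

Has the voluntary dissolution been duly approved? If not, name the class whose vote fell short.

Not approved — the B shares did not give the required vote.

A: 3/4 of 1738625 = 1303968.75, rounded up to 1303969; 1,303,969 required, 1,304,252 in favor — approved.
B: a majority of 8925343 is 4462672; 4,462,672 required, 4,460,294 in favor — not approved.
C: 3/4 of 10986654 = 8239990.50, rounded up to 8239991; 8,239,991 required, 8,243,146 in favor — approved.
D: a majority of 2038273 is 1019137; 1,019,137 required, 1,019,151 in favor — approved.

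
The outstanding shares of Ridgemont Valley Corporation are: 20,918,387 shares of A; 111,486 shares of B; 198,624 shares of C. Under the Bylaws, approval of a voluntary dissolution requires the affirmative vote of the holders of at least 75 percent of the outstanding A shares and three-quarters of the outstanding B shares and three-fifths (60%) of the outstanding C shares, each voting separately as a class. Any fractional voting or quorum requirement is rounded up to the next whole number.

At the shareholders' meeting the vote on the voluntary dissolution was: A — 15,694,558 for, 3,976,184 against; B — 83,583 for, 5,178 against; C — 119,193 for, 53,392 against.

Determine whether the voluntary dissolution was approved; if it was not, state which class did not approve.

A: 3/4 of 20918387 = 15688790.25, rounded up to 15688791; 15,688,791 required, 15,694,558 in favor — approved.
B: 3/4 of 111486 = 83614.50, rounded up to 83615; 83,615 required, 83,583 in favor — not approved.
C: 3/5 of 198624 = 119174.40, rounded up to 119175; 119,175 required, 119,193 in favor — approved.

Not approved — the B shares did not give the required vote.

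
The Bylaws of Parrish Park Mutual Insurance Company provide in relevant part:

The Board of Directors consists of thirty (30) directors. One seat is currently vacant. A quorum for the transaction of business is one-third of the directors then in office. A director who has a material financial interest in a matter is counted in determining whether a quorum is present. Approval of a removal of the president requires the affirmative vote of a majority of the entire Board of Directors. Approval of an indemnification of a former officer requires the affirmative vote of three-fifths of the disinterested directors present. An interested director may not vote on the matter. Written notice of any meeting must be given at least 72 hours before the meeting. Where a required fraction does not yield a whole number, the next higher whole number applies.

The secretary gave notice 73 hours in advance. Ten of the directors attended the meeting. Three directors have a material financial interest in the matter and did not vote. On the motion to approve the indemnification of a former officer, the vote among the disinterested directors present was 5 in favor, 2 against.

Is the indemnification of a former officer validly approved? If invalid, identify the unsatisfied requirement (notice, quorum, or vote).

Valid — all requirements satisfied.

Notice: 73 hours given; 72 required (73 ≥ 72). Satisfied.
Quorum: 10 present (interested directors count toward quorum); quorum is 10. Satisfied.
Vote: the indemnification of a former officer requires three-fifths of the disinterested directors present (10 − 3 = 7). 3/5 of 7 = 4.20, rounded up to 5, so 5 affirmative votes are needed; 5 voted in favor. Satisfied.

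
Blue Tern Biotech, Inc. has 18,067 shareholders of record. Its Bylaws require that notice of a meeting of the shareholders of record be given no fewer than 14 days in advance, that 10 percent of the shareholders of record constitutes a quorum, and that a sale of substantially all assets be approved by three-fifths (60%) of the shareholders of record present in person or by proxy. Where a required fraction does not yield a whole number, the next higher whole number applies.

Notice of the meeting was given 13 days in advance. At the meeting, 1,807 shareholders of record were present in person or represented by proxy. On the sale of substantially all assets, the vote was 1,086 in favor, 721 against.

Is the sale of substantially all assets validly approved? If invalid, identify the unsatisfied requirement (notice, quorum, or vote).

Invalid — notice requirement not satisfied.

Notice: 13 days given; 14 required. Not satisfied.
Quorum: 10% of 18,067 = 1,806.70, rounded up to 1,807; 1,807 present. Satisfied.
Vote: requires three-fifths of those present (1,807); 3/5 of 1807 = 1084.20, rounded up to 1085, so 1,085 needed; 1,086 in favor. Satisfied.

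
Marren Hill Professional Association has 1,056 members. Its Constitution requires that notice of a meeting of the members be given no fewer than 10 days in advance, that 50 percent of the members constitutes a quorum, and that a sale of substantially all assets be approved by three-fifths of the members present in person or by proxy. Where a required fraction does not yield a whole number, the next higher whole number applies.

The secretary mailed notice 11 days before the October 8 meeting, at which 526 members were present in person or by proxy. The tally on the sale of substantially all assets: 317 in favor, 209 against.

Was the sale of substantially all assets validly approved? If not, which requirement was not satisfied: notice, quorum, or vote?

Notice: 11 days given; 10 required. Satisfied.
Quorum: 50% of 1,056 = 528; 526 present. Not satisfied.
Vote: requires three-fifths of those present (526); 3/5 of 526 = 315.60, rounded up to 316, so 316 needed; 317 in favor. Satisfied.

Invalid — quorum requirement not satisfied.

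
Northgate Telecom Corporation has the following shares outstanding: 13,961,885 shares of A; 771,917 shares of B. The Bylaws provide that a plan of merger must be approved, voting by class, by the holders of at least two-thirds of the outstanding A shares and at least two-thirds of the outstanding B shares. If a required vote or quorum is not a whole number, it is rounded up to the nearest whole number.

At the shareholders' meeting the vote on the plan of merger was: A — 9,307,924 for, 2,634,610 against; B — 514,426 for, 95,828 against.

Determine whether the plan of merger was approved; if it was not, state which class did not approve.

A: 2/3 of 13961885 = 9307923.33, rounded up to 9307924; 9,307,924 required, 9,307,924 in favor — approved.
B: 2/3 of 771917 = 514611.33, rounded up to 514612; 514,612 required, 514,426 in favor — not approved.

Not approved — the B shares did not give the required vote.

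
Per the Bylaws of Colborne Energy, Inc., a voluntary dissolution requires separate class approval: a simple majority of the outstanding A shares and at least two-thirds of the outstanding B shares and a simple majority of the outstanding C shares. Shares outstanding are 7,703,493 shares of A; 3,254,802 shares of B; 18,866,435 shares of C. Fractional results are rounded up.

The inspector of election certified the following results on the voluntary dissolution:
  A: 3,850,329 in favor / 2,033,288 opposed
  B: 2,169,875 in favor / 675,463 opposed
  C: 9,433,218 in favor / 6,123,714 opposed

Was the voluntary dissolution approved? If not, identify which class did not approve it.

A: a majority of 7703493 is 3851747; 3,851,747 required, 3,850,329 in favor — not approved.
B: 2/3 of 3254802 = 2169868; 2,169,868 required, 2,169,875 in favor — approved.
C: a majority of 18866435 is 9433218; 9,433,218 required, 9,433,218 in favor — approved.

Not approved — the A shares did not give the required vote.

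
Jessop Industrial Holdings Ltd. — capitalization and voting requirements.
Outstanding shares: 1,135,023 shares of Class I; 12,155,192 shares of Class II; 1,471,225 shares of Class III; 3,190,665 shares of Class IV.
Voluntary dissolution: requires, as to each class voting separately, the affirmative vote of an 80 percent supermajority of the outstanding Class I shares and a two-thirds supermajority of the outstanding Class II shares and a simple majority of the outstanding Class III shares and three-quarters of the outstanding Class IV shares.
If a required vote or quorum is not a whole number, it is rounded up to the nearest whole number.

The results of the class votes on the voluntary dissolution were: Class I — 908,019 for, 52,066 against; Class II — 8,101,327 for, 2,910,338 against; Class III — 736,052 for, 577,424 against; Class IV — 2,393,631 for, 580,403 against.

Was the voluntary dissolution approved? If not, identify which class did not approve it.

Class I: 4/5 of 1135023 = 908018.40, rounded up to 908019; 908,019 required, 908,019 in favor — approved.
Class II: 2/3 of 12155192 = 8103461.33, rounded up to 8103462; 8,103,462 required, 8,101,327 in favor — not approved.
Class III: a majority of 1471225 is 735613; 735,613 required, 736,052 in favor — approved.
Class IV: 3/4 of 3190665 = 2392998.75, rounded up to 2392999; 2,392,999 required, 2,393,631 in favor — approved.

Not approved — the Class II shares did not give the required vote.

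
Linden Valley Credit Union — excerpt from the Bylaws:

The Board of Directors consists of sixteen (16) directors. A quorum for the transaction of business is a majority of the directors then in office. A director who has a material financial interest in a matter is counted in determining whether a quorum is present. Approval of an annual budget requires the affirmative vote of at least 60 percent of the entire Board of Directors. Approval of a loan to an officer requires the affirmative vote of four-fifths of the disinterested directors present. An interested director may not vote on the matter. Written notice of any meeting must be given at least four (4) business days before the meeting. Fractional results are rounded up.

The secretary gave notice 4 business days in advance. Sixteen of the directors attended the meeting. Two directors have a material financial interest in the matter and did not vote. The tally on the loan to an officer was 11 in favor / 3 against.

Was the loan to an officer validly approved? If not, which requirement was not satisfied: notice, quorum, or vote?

Notice: 4 business days given; 4 required (4 ≥ 4). Satisfied.
Quorum: 16 present (interested directors count toward quorum); quorum is 9. Satisfied.
Vote: the loan to an officer requires four-fifths of the disinterested directors present (16 − 2 = 14). 4/5 of 14 = 11.20, rounded up to 12, so 12 affirmative votes are needed; 11 voted in favor. Not satisfied.

Invalid — vote requirement not satisfied.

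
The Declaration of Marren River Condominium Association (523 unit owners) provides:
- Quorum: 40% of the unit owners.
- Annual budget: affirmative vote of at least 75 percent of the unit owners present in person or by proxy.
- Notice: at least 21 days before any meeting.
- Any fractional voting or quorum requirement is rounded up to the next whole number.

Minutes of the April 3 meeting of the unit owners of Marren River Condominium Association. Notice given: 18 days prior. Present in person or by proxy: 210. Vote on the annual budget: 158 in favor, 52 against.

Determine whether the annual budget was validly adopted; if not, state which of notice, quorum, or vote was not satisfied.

Notice: 18 days given; 21 required. Not satisfied.
Quorum: 40% of 523 = 209.20, rounded up to 210; 210 present. Satisfied.
Vote: requires three-fourths of those present (210); 3/4 of 210 = 157.50, rounded up to 158, so 158 needed; 158 in favor. Satisfied.

Invalid — notice requirement not satisfied.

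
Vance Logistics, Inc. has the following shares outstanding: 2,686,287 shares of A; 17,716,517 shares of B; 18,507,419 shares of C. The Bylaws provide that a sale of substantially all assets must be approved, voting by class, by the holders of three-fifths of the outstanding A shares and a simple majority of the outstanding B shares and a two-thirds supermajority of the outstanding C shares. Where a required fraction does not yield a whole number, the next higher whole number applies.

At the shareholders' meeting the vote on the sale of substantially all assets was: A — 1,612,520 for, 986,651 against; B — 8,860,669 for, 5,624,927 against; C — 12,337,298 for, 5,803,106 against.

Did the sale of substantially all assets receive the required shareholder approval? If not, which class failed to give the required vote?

A: 3/5 of 2686287 = 1611772.20, rounded up to 1611773; 1,611,773 required, 1,612,520 in favor — approved.
B: a majority of 17716517 is 8858259; 8,858,259 required, 8,860,669 in favor — approved.
C: 2/3 of 18507419 = 12338279.33, rounded up to 12338280; 12,338,280 required, 12,337,298 in favor — not approved.

Not approved — the C shares did not give the required vote.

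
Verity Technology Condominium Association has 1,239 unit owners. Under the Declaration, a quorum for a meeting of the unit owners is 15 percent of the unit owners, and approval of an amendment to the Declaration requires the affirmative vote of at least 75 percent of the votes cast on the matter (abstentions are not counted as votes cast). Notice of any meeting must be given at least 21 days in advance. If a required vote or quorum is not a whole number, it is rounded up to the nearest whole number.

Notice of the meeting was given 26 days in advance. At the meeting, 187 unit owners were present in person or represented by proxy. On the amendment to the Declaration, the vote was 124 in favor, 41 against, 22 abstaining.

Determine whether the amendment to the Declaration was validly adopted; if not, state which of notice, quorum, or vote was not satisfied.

Notice: 26 days given; 21 required. Satisfied.
Quorum: 15% of 1,239 = 185.85, rounded up to 186; 187 present. Satisfied.
Vote: requires three-fourths of the votes cast (187 − 22 abstaining = 165); 3/4 of 165 = 123.75, rounded up to 124, so 124 needed; 124 in favor. Satisfied.

Valid — all requirements satisfied.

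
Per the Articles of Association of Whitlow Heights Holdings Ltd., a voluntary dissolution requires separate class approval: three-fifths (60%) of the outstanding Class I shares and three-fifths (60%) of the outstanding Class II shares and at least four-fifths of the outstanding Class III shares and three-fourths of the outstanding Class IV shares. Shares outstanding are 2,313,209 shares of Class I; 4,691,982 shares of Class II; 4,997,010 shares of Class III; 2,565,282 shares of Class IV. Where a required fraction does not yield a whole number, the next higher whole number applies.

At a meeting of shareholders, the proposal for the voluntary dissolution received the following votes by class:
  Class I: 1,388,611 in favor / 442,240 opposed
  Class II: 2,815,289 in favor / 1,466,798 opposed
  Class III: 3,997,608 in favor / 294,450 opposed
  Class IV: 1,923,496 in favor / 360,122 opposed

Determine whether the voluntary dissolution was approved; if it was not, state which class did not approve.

Not approved — the Class IV shares did not give the required vote.

Class I: 3/5 of 2313209 = 1387925.40, rounded up to 1387926; 1,387,926 required, 1,388,611 in favor — approved.
Class II: 3/5 of 4691982 = 2815189.20, rounded up to 2815190; 2,815,190 required, 2,815,289 in favor — approved.
Class III: 4/5 of 4997010 = 3997608; 3,997,608 required, 3,997,608 in favor — approved.
Class IV: 3/4 of 2565282 = 1923961.50, rounded up to 1923962; 1,923,962 required, 1,923,496 in favor — not approved.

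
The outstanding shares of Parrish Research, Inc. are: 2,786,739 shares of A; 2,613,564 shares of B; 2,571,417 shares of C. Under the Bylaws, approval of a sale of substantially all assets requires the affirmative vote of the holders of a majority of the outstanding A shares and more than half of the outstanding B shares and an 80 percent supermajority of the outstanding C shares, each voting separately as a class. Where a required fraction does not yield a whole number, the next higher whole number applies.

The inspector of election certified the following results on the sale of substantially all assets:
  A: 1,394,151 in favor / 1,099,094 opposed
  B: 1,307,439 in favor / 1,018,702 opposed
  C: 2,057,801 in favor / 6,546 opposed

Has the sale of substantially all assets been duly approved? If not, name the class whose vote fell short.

A: a majority of 2786739 is 1393370; 1,393,370 required, 1,394,151 in favor — approved.
B: a majority of 2613564 is 1306783; 1,306,783 required, 1,307,439 in favor — approved.
C: 4/5 of 2571417 = 2057133.60, rounded up to 2057134; 2,057,134 required, 2,057,801 in favor — approved.

Approved — every class gave the required vote.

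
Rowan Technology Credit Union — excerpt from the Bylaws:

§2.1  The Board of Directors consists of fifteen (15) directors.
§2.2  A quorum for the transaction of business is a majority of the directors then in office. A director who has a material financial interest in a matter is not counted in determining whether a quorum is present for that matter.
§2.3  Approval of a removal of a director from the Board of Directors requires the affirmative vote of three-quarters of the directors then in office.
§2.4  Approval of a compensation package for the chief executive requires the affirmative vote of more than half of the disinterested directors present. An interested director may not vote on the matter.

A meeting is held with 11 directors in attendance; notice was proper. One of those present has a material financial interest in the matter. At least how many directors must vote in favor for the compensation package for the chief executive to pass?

The compensation package for the chief executive requires a majority of the disinterested directors present (11 − 1 = 10).
A majority of 10 is 6.

6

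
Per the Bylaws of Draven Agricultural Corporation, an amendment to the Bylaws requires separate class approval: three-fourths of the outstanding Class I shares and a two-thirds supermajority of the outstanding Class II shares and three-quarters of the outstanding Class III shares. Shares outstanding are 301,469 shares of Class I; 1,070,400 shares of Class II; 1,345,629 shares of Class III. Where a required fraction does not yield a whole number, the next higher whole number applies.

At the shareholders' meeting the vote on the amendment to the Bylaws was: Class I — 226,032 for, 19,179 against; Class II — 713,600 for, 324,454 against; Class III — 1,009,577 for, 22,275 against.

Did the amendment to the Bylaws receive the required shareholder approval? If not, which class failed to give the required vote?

Class I: 3/4 of 301469 = 226101.75, rounded up to 226102; 226,102 required, 226,032 in favor — not approved.
Class II: 2/3 of 1070400 = 713600; 713,600 required, 713,600 in favor — approved.
Class III: 3/4 of 1345629 = 1009221.75, rounded up to 1009222; 1,009,222 required, 1,009,577 in favor — approved.

Not approved — the Class I shares did not give the required vote.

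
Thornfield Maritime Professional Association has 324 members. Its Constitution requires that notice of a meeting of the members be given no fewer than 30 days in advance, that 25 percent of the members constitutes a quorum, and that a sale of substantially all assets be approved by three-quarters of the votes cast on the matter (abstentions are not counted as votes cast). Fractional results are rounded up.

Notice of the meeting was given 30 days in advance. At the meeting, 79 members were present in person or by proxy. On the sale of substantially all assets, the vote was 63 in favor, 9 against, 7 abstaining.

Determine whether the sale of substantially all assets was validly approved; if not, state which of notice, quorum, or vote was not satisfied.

Invalid — quorum requirement not satisfied.

Notice: 30 days given; 30 required. Satisfied.
Quorum: 25% of 324 = 81; 79 present. Not satisfied.
Vote: requires three-fourths of the votes cast (79 − 7 abstaining = 72); 3/4 of 72 = 54, so 54 needed; 63 in favor. Satisfied.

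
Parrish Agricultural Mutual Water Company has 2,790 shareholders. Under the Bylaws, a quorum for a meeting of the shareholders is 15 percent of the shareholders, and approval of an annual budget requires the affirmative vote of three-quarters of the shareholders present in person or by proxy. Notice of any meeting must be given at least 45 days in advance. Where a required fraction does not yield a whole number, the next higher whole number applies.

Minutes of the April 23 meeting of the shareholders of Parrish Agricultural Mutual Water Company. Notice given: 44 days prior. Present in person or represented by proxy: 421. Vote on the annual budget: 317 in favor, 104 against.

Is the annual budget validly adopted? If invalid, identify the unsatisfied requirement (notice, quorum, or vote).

Notice: 44 days given; 45 required. Not satisfied.
Quorum: 15% of 2,790 = 418.50, rounded up to 419; 421 present. Satisfied.
Vote: requires three-fourths of those present (421); 3/4 of 421 = 315.75, rounded up to 316, so 316 needed; 317 in favor. Satisfied.

Invalid — notice requirement not satisfied.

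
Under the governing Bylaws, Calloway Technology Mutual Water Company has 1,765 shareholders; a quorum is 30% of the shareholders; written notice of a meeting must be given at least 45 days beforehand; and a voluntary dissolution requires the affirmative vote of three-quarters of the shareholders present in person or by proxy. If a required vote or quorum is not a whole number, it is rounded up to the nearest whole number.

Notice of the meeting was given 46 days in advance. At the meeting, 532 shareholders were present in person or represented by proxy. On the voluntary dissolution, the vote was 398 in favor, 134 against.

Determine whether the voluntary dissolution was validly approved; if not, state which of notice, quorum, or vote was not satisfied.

Invalid — vote requirement not satisfied.

Notice: 46 days given; 45 required. Satisfied.
Quorum: 30% of 1,765 = 529.50, rounded up to 530; 532 present. Satisfied.
Vote: requires three-fourths of those present (532); 3/4 of 532 = 399, so 399 needed; 398 in favor. Not satisfied.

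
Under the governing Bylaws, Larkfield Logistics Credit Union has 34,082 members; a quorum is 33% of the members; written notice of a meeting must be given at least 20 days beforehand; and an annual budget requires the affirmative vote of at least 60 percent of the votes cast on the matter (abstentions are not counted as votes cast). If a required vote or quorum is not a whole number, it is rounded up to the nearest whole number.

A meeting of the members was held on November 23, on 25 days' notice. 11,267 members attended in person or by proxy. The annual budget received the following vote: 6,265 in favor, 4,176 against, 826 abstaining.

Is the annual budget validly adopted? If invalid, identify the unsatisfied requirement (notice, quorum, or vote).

Notice: 25 days given; 20 required. Satisfied.
Quorum: 33% of 34,082 = 11,247.06, rounded up to 11,248; 11,267 present. Satisfied.
Vote: requires three-fifths of the votes cast (11,267 − 826 abstaining = 10,441); 3/5 of 10441 = 6264.60, rounded up to 6265, so 6,265 needed; 6,265 in favor. Satisfied.

Valid — all requirements satisfied.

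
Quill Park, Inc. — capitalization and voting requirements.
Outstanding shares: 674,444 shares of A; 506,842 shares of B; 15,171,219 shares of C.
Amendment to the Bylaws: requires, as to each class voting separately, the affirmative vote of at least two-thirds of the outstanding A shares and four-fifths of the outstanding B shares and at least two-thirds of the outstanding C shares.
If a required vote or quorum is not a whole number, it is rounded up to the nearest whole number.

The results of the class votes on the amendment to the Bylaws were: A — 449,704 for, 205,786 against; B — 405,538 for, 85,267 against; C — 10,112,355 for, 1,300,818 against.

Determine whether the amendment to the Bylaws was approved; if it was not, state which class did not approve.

A: 2/3 of 674444 = 449629.33, rounded up to 449630; 449,630 required, 449,704 in favor — approved.
B: 4/5 of 506842 = 405473.60, rounded up to 405474; 405,474 required, 405,538 in favor — approved.
C: 2/3 of 15171219 = 10114146; 10,114,146 required, 10,112,355 in favor — not approved.

Not approved — the C shares did not give the required vote.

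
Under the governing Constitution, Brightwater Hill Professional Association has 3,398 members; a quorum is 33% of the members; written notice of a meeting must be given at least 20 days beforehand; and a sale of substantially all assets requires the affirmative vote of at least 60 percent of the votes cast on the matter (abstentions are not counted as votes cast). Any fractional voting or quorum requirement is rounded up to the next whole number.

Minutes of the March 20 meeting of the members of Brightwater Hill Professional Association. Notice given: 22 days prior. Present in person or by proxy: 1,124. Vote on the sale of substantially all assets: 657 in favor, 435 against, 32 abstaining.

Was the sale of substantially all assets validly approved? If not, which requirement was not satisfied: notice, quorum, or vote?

Notice: 22 days given; 20 required. Satisfied.
Quorum: 33% of 3,398 = 1,121.34, rounded up to 1,122; 1,124 present. Satisfied.
Vote: requires three-fifths of the votes cast (1,124 − 32 abstaining = 1,092); 3/5 of 1092 = 655.20, rounded up to 656, so 656 needed; 657 in favor. Satisfied.

Valid — all requirements satisfied.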